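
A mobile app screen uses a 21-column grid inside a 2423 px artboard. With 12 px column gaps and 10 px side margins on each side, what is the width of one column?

103 px

Content width = 2423 − 2·10 = 2403 px.
21c + 20·12 = 2403 → 21c = 2163 → c = 103 px.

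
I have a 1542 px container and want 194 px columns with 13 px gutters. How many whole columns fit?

7 columns

k columns need k·194 + (k−1)·13 = k·207 − 13.
k·207 − 13 ≤ 1542 → k ≤ 1555 / 207 ≈ 7.51, so k = 7.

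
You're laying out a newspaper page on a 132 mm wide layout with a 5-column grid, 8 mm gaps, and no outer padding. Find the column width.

5 columns + 4 gaps: 5c + 4·8 = 132.
5c = 132 − 32 = 100, so c = 20 mm.

20 mm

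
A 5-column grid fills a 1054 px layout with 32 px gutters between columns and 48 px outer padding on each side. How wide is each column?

Subtract both margins: 1054 − 2·48 = 958 px.
5c + 4·32 = 958 → 5c = 830 → c = 166 px.

166 px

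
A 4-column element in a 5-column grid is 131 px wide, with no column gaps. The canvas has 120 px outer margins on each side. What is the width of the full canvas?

131 / 4 = 32.75 px per column.
Total width: 2·120 + 5·32.75 = 403.75 px.

403.75 px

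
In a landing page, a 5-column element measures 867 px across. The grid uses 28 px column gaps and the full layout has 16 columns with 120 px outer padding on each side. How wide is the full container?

3076 px

867 − 4·28 = 755; ÷5 gives c = 151 px.
Adding margins, columns and gutters: 240 + 2416 + 420 = 3076 px.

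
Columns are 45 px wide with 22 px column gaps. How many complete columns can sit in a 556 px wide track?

8 columns

8 columns: 8·45 + 7·22 = 514 px ≤ 556.
9 columns: 581 px > 556. So 8.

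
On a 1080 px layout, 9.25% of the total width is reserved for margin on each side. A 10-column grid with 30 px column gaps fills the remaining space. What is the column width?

61.02 px

Margins: 9.25% × 1080 = 99.9 px each, so content = 1080 − 199.8 = 880.2 px.
880.2 − 9·30 = 610.2; ÷10 gives c = 61.02 px.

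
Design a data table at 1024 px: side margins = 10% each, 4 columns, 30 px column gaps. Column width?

182.3 px

1024 × (1 − 2·10%) = 1024 × 80% = 819.2 px for the columns.
Subtracting 3 column gaps of 30 leaves 729.2 for 4 columns, so c = 182.3 px.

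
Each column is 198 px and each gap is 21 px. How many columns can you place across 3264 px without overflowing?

15 columns

Each extra column adds 198 + 21 = 219 px.
(3264 + 21) / 219 = 15.00, so 15 columns fit.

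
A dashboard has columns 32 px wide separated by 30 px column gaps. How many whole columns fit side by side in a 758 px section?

12 columns

Each extra column adds 32 + 30 = 62 px.
(758 + 30) / 62 = 12.71, so 12 columns fit.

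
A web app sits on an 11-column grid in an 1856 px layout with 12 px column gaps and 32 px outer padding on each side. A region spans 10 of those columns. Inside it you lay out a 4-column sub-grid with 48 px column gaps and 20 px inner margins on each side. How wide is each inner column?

361 px

Inside the margins: 1856 − 64 = 1792 px.
11 columns + 10 column gaps: 11c + 10·12 = 1792.
11c = 1792 − 120 = 1672, so c = 152 px.
10-column span = 10·152 + 9·12 = 1628 px.
Inner content = 1628 − 2·20 = 1588 px.
4 columns + 3 column gaps: 4d + 3·48 = 1588.
4d = 1588 − 144 = 1444, so d = 361 px.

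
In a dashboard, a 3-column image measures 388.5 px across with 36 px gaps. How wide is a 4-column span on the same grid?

530 px

3 columns + 2 gaps: 3c + 2·36 = 388.5.
3c = 388.5 − 72 = 316.5, so c = 105.5 px.
4 columns plus 3 gaps: 422 + 108 = 530 px.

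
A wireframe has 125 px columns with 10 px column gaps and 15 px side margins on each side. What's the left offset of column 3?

285 px

Before column 3: the margin + 2 columns + 2 column gaps.
Offset = 15 + 2·(125 + 10) = 15 + 270 = 285 px.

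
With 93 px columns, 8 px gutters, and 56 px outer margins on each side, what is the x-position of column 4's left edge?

Before column 4: the margin + 3 columns + 3 gutters.
Offset = 56 + 3·(93 + 8) = 56 + 303 = 359 px.

359 px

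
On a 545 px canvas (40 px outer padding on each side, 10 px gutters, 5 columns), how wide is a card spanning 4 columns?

Content width = 545 − 2·40 = 465 px.
465 − 4·10 = 425; ÷5 gives c = 85 px.
Span of 4: 4·85 + 3·10 = 340 + 30 = 370 px.

370 px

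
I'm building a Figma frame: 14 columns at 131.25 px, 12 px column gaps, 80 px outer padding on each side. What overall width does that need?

Canvas = 2·80 + 14·131.25 + 13·12 = 160 + 1837.5 + 156 = 2153.5 px.

2153.5 px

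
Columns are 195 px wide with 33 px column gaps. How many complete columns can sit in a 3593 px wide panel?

k columns need k·195 + (k−1)·33 = k·228 − 33.
k·228 − 33 ≤ 3593 → k ≤ 3626 / 228 ≈ 15.90, so k = 15.

15 columns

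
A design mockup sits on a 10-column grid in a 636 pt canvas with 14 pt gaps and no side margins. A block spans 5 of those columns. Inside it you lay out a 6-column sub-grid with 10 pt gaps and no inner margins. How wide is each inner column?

10 columns + 9 gaps: 10c + 9·14 = 636.
10c = 636 − 126 = 510, so c = 51 pt.
Span of 5: 5·51 + 4·14 = 255 + 56 = 311 pt.
311 − 5·10 = 261; ÷6 gives d = 43.5 pt.

43.5 pt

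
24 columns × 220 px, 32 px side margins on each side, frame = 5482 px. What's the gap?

Take off 64 px of margins, leaving 5418 px.
24 columns take 24·220 = 5280 px; remaining 138 splits into 23 gaps.
g = 138 / 23 = 6 px.

6 px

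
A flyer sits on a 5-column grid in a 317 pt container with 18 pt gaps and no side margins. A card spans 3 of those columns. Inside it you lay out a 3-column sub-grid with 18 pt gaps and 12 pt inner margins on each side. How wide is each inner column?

41 pt

317 − 4·18 = 245; ÷5 gives c = 49 pt.
3 columns plus 2 gaps: 147 + 36 = 183 pt.
Inner content = 183 − 2·12 = 159 pt.
Subtracting 2 gaps of 18 leaves 123 for 3 columns, so d = 41 pt.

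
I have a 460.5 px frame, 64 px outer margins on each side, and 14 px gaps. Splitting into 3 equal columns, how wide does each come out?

101.5 px

Take off 128 px of margins, leaving 332.5 px.
3c + 2·14 = 332.5 → 3c = 304.5 → c = 101.5 px.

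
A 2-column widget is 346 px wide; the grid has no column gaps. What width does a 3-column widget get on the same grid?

With no column gaps, each column is 346/2 = 173 px.
3-column span = 3·173 = 519 px.

519 px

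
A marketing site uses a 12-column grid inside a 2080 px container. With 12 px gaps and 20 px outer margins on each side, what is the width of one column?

159 px

Inside the margins: 2080 − 40 = 2040 px.
12 columns + 11 gaps: 12c + 11·12 = 2040.
12c = 2040 − 132 = 1908, so c = 159 px.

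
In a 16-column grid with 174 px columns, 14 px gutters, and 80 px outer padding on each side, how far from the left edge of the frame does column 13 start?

Column 13 starts at margin + 12·(column + gutter) = 80 + 12·188 = 2336 px.

2336 px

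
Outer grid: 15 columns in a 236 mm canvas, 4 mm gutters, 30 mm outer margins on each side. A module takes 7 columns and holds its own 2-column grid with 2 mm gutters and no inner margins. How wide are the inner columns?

39 mm

Take off 60 mm of margins, leaving 176 mm.
15c + 14·4 = 176 → 15c = 120 → c = 8 mm.
Span of 7: 7·8 + 6·4 = 56 + 24 = 80 mm.
Subtracting 1 gutter of 2 leaves 78 for 2 columns, so d = 39 mm.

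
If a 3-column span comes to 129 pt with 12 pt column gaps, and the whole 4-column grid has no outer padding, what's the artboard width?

176 pt

Subtracting 2 column gaps of 12 leaves 105 for 3 columns, so c = 35 pt.
Summing: 140 + 36 = 176 pt.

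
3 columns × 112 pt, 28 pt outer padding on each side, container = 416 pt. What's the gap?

Subtract both margins: 416 − 2·28 = 360 pt.
3 columns take 3·112 = 336 pt; remaining 24 splits into 2 gaps.
g = 24 / 2 = 12 pt.

12 pt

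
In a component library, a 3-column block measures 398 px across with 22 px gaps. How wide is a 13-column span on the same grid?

1798 px

3 columns + 2 gaps: 3c + 2·22 = 398.
3c = 398 − 44 = 354, so c = 118 px.
13-column span = 13·118 + 12·22 = 1798 px.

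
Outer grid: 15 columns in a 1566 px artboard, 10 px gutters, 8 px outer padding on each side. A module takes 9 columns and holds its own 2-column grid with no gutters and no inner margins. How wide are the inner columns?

463 px

Inside the margins: 1566 − 16 = 1550 px.
Subtracting 14 gutters of 10 leaves 1410 for 15 columns, so c = 94 px.
9-column span = 9·94 + 8·10 = 926 px.
926 / 2 = 463 px per column.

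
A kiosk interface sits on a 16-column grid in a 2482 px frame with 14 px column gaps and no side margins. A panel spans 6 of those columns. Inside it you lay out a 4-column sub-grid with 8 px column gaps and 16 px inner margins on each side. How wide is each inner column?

16c + 15·14 = 2482 → 16c = 2272 → c = 142 px.
6 columns plus 5 column gaps: 852 + 70 = 922 px.
Inner content = 922 − 2·16 = 890 px.
890 − 3·8 = 866; ÷4 gives d = 216.5 px.

216.5 px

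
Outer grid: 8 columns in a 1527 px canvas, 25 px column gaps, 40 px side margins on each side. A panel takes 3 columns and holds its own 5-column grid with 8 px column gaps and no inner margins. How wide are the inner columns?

Take off 80 px of margins, leaving 1447 px.
Subtracting 7 column gaps of 25 leaves 1272 for 8 columns, so c = 159 px.
Span of 3: 3·159 + 2·25 = 477 + 50 = 527 px.
5d + 4·8 = 527 → 5d = 495 → d = 99 px.

99 px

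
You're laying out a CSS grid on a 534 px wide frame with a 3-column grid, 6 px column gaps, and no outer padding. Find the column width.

534 − 2·6 = 522; ÷3 gives c = 174 px.

174 px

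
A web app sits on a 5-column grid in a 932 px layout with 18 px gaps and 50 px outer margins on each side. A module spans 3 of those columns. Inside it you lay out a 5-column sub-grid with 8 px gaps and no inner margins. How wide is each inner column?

92 px

Outer content = 932 − 2·50 = 832 px.
5c + 4·18 = 832 → 5c = 760 → c = 152 px.
3-column span = 3·152 + 2·18 = 492 px.
5d + 4·8 = 492 → 5d = 460 → d = 92 px.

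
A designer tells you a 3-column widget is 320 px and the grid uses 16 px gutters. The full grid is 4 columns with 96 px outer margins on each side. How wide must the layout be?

320 − 2·16 = 288; ÷3 gives c = 96 px.
Total width: 2·96 + 4·96 + 3·16 = 624 px.

624 px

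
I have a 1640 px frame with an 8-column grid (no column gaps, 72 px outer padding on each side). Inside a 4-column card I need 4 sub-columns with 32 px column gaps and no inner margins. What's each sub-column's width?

163 px

Inside the margins: 1640 − 144 = 1496 px.
With no column gaps, each column is 1496/8 = 187 px.
4-column span = 4·187 = 748 px.
748 − 3·32 = 652; ÷4 gives d = 163 px.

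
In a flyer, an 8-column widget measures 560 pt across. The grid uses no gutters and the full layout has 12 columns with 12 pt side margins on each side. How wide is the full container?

864 pt

8c = 560 → c = 70 pt.
Summing: 24 + 840 = 864 pt.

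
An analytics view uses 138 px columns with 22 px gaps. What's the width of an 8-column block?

Span of 8: 8·138 + 7·22 = 1104 + 154 = 1258 px.

1258 px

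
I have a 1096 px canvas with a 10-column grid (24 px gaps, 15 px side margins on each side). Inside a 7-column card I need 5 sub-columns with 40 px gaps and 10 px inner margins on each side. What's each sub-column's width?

111.8 px

Outer content = 1096 − 2·15 = 1066 px.
1066 − 9·24 = 850; ÷10 gives c = 85 px.
7 columns plus 6 gaps: 595 + 144 = 739 px.
Inner content = 739 − 2·10 = 719 px.
Subtracting 4 gaps of 40 leaves 559 for 5 columns, so d = 111.8 px.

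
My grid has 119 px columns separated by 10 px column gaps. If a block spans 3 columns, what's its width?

Span of 3: 3·119 + 2·10 = 357 + 20 = 377 px.

377 px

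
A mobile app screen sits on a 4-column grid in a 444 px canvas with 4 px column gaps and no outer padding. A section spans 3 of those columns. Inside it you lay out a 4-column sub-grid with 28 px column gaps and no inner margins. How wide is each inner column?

4c + 3·4 = 444 → 4c = 432 → c = 108 px.
3-column span = 3·108 + 2·4 = 332 px.
4 columns + 3 column gaps: 4d + 3·28 = 332.
4d = 332 − 84 = 248, so d = 62 px.

62 px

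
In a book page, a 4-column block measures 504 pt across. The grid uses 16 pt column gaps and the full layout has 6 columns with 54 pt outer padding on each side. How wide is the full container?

4 columns + 3 column gaps: 4c + 3·16 = 504.
4c = 504 − 48 = 456, so c = 114 pt.
Total width: 2·54 + 6·114 + 5·16 = 872 pt.

872 pt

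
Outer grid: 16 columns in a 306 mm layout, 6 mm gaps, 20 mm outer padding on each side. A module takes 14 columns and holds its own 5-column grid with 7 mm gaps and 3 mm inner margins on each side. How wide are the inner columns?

39.6 mm

Subtract both margins: 306 − 2·20 = 266 mm.
266 − 15·6 = 176; ÷16 gives c = 11 mm.
14-column span = 14·11 + 13·6 = 232 mm.
Inner content = 232 − 2·3 = 226 mm.
5d + 4·7 = 226 → 5d = 198 → d = 39.6 mm.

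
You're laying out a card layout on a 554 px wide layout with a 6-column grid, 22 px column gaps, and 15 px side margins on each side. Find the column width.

69 px

Inside the margins: 554 − 30 = 524 px.
6 columns + 5 column gaps: 6c + 5·22 = 524.
6c = 524 − 110 = 414, so c = 69 px.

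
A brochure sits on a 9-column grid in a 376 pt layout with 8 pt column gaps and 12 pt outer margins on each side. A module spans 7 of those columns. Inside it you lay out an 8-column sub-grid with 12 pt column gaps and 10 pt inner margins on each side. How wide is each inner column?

21 pt

Subtract both margins: 376 − 2·12 = 352 pt.
9 columns + 8 column gaps: 9c + 8·8 = 352.
9c = 352 − 64 = 288, so c = 32 pt.
7-column span = 7·32 + 6·8 = 272 pt.
Inner content = 272 − 2·10 = 252 pt.
Subtracting 7 column gaps of 12 leaves 168 for 8 columns, so d = 21 pt.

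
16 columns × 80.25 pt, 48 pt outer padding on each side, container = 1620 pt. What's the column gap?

16 pt

Content width = 1620 − 2·48 = 1524 pt.
16 columns take 16·80.25 = 1284 pt; remaining 240 splits into 15 column gaps.
g = 240 / 15 = 16 pt.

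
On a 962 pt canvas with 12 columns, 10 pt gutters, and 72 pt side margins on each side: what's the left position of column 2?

141 pt

Take off 144 pt of margins, leaving 818 pt.
12 columns + 11 gutters: 12c + 11·10 = 818.
12c = 818 − 110 = 708, so c = 59 pt.
Column 2 starts at margin + 1·(column + gutter) = 72 + 1·69 = 141 pt.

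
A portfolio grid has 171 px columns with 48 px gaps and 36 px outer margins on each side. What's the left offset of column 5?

912 px

Each column+gutter stride is 219 px; 4 of them past the 36 px margin is 36 + 876 = 912 px.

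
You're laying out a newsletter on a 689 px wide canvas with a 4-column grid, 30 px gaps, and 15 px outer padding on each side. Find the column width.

Take off 30 px of margins, leaving 659 px.
4c + 3·30 = 659 → 4c = 569 → c = 142.25 px.

142.25 px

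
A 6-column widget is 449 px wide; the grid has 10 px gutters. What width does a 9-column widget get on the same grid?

6c + 5·10 = 449 → 6c = 399 → c = 66.5 px.
9 columns plus 8 gutters: 598.5 + 80 = 678.5 px.

678.5 px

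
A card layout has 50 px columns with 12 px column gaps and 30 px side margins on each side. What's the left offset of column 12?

Before column 12: the margin + 11 columns + 11 column gaps.
Offset = 30 + 11·(50 + 12) = 30 + 682 = 712 px.

712 px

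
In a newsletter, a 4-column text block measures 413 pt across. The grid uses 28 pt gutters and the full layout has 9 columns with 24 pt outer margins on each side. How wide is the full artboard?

1012.25 pt

4 columns + 3 gutters: 4c + 3·28 = 413.
4c = 413 − 84 = 329, so c = 82.25 pt.
Adding margins, columns and gutters: 48 + 740.25 + 224 = 1012.25 pt.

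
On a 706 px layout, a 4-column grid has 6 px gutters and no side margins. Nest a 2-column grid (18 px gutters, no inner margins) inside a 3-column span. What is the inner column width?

4 columns + 3 gutters: 4c + 3·6 = 706.
4c = 706 − 18 = 688, so c = 172 px.
Span of 3: 3·172 + 2·6 = 516 + 12 = 528 px.
2 columns + 1 gutter: 2d + 1·18 = 528.
2d = 528 − 18 = 510, so d = 255 px.

255 px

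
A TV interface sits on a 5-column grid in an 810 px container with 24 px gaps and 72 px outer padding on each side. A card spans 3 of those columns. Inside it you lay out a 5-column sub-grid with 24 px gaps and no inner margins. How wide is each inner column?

58.8 px

Outer content = 810 − 2·72 = 666 px.
5 columns + 4 gaps: 5c + 4·24 = 666.
5c = 666 − 96 = 570, so c = 114 px.
Span of 3: 3·114 + 2·24 = 342 + 48 = 390 px.
5d + 4·24 = 390 → 5d = 294 → d = 58.8 px.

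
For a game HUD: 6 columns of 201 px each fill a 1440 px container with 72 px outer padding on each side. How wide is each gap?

18 px

Content width = 1440 − 2·72 = 1296 px.
Columns use 1206 px, leaving 90 px across 5 gaps = 18 px each.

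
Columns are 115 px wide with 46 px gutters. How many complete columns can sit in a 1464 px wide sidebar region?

9 columns: 9·115 + 8·46 = 1403 px ≤ 1464.
10 columns: 1564 px > 1464. So 9.

9 columns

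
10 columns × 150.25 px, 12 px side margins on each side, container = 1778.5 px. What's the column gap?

Content width = 1778.5 − 2·12 = 1754.5 px.
10·150.25 + 9g = 1754.5 → 9g = 252 → g = 28 px.

28 px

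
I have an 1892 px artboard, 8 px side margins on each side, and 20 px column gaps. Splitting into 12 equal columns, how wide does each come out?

138 px

Subtract both margins: 1892 − 2·8 = 1876 px.
Subtracting 11 column gaps of 20 leaves 1656 for 12 columns, so c = 138 px.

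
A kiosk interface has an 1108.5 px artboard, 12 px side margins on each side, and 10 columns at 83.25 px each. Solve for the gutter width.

Take off 24 px of margins, leaving 1084.5 px.
10·83.25 + 9g = 1084.5 → 9g = 252 → g = 28 px.

28 px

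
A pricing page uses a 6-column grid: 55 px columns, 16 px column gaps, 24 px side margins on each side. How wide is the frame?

Total width: 2·24 + 6·55 + 5·16 = 458 px.

458 px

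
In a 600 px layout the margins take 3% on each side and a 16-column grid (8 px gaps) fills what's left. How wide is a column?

Each margin = 3% of 600 = 18 px; content = 600 − 2·18 = 564 px.
564 − 15·8 = 444; ÷16 gives c = 27.75 px.

27.75 px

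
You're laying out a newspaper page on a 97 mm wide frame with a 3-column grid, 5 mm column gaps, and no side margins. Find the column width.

29 mm

97 − 2·5 = 87; ÷3 gives c = 29 mm.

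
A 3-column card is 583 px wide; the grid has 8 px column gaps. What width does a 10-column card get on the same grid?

Subtracting 2 column gaps of 8 leaves 567 for 3 columns, so c = 189 px.
10-column span = 10·189 + 9·8 = 1962 px.

1962 px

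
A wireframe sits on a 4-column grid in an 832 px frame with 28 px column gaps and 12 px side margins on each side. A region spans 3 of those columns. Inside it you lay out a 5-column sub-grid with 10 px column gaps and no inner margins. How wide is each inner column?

111.8 px

Outer content = 832 − 2·12 = 808 px.
Subtracting 3 column gaps of 28 leaves 724 for 4 columns, so c = 181 px.
3 columns plus 2 column gaps: 543 + 56 = 599 px.
5 columns + 4 column gaps: 5d + 4·10 = 599.
5d = 599 − 40 = 559, so d = 111.8 px.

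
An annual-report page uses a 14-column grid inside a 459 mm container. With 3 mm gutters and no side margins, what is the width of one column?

14 columns + 13 gutters: 14c + 13·3 = 459.
14c = 459 − 39 = 420, so c = 30 mm.

30 mm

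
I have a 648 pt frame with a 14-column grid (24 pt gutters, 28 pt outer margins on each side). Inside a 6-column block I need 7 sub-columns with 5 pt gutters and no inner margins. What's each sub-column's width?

30 pt

Outer content = 648 − 2·28 = 592 pt.
14c + 13·24 = 592 → 14c = 280 → c = 20 pt.
Span of 6: 6·20 + 5·24 = 120 + 120 = 240 pt.
240 − 6·5 = 210; ÷7 gives d = 30 pt.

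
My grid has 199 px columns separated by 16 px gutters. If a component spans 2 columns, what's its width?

Span of 2: 2·199 + 1·16 = 398 + 16 = 414 px.

414 px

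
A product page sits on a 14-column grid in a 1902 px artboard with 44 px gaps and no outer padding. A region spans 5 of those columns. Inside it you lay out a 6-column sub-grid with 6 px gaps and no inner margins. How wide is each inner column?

103.5 px

Subtracting 13 gaps of 44 leaves 1330 for 14 columns, so c = 95 px.
5-column span = 5·95 + 4·44 = 651 px.
6 columns + 5 gaps: 6d + 5·6 = 651.
6d = 651 − 30 = 621, so d = 103.5 px.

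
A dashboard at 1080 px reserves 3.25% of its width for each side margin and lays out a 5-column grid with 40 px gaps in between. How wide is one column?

1080 × (1 − 2·3.25%) = 1080 × 93.5% = 1009.8 px for the columns.
1009.8 − 4·40 = 849.8; ÷5 gives c = 169.96 px.

169.96 px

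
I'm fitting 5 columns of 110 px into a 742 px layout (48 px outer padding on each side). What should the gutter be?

24 px

Content width = 742 − 2·48 = 646 px.
5·110 + 4g = 646 → 4g = 96 → g = 24 px.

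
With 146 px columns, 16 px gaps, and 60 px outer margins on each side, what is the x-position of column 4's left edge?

546 px

Each column+gutter stride is 162 px; 3 of them past the 60 px margin is 60 + 486 = 546 px.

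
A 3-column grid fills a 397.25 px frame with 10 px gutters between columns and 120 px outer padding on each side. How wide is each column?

Inside the margins: 397.25 − 240 = 157.25 px.
3 columns + 2 gutters: 3c + 2·10 = 157.25.
3c = 157.25 − 20 = 137.25, so c = 45.75 px.

45.75 px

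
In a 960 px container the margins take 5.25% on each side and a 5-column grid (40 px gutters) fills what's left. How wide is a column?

960 × (1 − 2·5.25%) = 960 × 89.5% = 859.2 px for the columns.
859.2 − 4·40 = 699.2; ÷5 gives c = 139.84 px.

139.84 px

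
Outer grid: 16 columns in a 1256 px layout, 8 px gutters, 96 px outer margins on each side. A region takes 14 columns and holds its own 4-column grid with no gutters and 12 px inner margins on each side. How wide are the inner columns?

226.5 px

Take off 192 px of margins, leaving 1064 px.
16 columns + 15 gutters: 16c + 15·8 = 1064.
16c = 1064 − 120 = 944, so c = 59 px.
14 columns plus 13 gutters: 826 + 104 = 930 px.
Inner content = 930 − 2·12 = 906 px.
906 / 4 = 226.5 px per column.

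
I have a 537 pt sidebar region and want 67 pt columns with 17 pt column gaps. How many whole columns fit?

Each extra column adds 67 + 17 = 84 pt.
(537 + 17) / 84 = 6.60, so 6 columns fit.

6 columns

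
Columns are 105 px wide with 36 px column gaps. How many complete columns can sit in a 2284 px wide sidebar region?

16 columns

k columns need k·105 + (k−1)·36 = k·141 − 36.
k·141 − 36 ≤ 2284 → k ≤ 2320 / 141 ≈ 16.45, so k = 16.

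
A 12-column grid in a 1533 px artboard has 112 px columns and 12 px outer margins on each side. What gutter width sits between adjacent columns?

15 px

Take off 24 px of margins, leaving 1509 px.
Columns use 1344 px, leaving 165 px across 11 gutters = 15 px each.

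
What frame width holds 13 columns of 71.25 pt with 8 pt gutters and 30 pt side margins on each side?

Adding margins, columns and gutters: 60 + 926.25 + 96 = 1082.25 pt.

1082.25 pt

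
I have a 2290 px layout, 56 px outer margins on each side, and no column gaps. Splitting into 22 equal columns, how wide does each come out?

99 px

Inside the margins: 2290 − 112 = 2178 px.
2178 / 22 = 99 px per column.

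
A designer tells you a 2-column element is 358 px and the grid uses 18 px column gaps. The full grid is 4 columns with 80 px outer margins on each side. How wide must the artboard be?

894 px

2 columns + 1 column gap: 2c + 1·18 = 358.
2c = 358 − 18 = 340, so c = 170 px.
Adding margins, columns and gutters: 160 + 680 + 54 = 894 px.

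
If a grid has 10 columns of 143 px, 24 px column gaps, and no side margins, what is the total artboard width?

Total width: 10·143 + 9·24 = 1646 px.

1646 px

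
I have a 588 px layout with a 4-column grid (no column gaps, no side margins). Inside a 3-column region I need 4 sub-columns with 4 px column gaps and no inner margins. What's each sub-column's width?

4c = 588 → c = 147 px.
3-column span = 3·147 = 441 px.
441 − 3·4 = 429; ÷4 gives d = 107.25 px.

107.25 px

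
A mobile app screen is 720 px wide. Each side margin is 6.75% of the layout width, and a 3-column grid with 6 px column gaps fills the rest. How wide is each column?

Margins: 6.75% × 720 = 48.6 px each, so content = 720 − 97.2 = 622.8 px.
3 columns + 2 column gaps: 3c + 2·6 = 622.8.
3c = 622.8 − 12 = 610.8, so c = 203.6 px.

203.6 px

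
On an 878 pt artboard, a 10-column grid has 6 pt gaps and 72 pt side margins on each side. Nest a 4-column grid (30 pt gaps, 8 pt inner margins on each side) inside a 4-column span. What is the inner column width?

46 pt

Take off 144 pt of margins, leaving 734 pt.
10 columns + 9 gaps: 10c + 9·6 = 734.
10c = 734 − 54 = 680, so c = 68 pt.
4-column span = 4·68 + 3·6 = 290 pt.
Inner content = 290 − 2·8 = 274 pt.
4 columns + 3 gaps: 4d + 3·30 = 274.
4d = 274 − 90 = 184, so d = 46 pt.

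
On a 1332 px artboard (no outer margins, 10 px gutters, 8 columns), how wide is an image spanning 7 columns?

Subtracting 7 gutters of 10 leaves 1262 for 8 columns, so c = 157.75 px.
Span of 7: 7·157.75 + 6·10 = 1104.25 + 60 = 1164.25 px.

1164.25 px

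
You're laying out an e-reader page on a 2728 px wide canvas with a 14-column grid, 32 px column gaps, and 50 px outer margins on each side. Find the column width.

Take off 100 px of margins, leaving 2628 px.
14c + 13·32 = 2628 → 14c = 2212 → c = 158 px.

158 px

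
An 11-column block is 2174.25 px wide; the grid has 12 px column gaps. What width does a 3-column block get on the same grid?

11 columns + 10 column gaps: 11c + 10·12 = 2174.25.
11c = 2174.25 − 120 = 2054.25, so c = 186.75 px.
Span of 3: 3·186.75 + 2·12 = 560.25 + 24 = 584.25 px.

584.25 px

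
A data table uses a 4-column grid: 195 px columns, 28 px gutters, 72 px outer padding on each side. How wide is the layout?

Total width: 2·72 + 4·195 + 3·28 = 1008 px.

1008 px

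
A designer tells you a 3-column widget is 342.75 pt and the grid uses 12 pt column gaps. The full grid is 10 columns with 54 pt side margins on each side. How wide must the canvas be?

1278.5 pt

Subtracting 2 column gaps of 12 leaves 318.75 for 3 columns, so c = 106.25 pt.
Canvas = 2·54 + 10·106.25 + 9·12 = 108 + 1062.5 + 108 = 1278.5 pt.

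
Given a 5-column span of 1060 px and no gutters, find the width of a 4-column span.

1060 / 5 = 212 px per column.
4-column span = 4·212 = 848 px.

848 px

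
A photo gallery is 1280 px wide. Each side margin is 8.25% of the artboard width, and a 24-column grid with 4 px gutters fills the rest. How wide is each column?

Each margin = 8.25% of 1280 = 105.6 px; content = 1280 − 2·105.6 = 1068.8 px.
Subtracting 23 gutters of 4 leaves 976.8 for 24 columns, so c = 40.7 px.

40.7 px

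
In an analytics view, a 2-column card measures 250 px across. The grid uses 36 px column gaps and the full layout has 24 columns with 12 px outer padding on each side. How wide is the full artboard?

3420 px

2 columns + 1 column gap: 2c + 1·36 = 250.
2c = 250 − 36 = 214, so c = 107 px.
Adding margins, columns and gutters: 24 + 2568 + 828 = 3420 px.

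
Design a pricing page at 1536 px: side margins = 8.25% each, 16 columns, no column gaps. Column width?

Each margin = 8.25% of 1536 = 126.72 px; content = 1536 − 2·126.72 = 1282.56 px.
1282.56 / 16 = 80.16 px per column.

80.16 px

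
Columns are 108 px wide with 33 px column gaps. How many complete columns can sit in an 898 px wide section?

6 columns

Each extra column adds 108 + 33 = 141 px.
(898 + 33) / 141 = 6.60, so 6 columns fit.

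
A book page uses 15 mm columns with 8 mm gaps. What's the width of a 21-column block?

475 mm

21 columns plus 20 gaps: 315 + 160 = 475 mm.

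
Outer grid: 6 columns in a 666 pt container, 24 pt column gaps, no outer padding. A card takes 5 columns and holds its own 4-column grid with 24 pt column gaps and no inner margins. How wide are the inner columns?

119.75 pt

6c + 5·24 = 666 → 6c = 546 → c = 91 pt.
5 columns plus 4 column gaps: 455 + 96 = 551 pt.
4 columns + 3 column gaps: 4d + 3·24 = 551.
4d = 551 − 72 = 479, so d = 119.75 pt.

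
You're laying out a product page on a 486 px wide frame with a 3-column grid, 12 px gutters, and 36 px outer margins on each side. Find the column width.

130 px

Inside the margins: 486 − 72 = 414 px.
414 − 2·12 = 390; ÷3 gives c = 130 px.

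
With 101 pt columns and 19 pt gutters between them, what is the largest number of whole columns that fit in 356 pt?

3 columns

k columns need k·101 + (k−1)·19 = k·120 − 19.
k·120 − 19 ≤ 356 → k ≤ 375 / 120 ≈ 3.12, so k = 3.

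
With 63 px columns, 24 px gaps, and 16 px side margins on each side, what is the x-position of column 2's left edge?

103 px

Column 2 starts at margin + 1·(column + gutter) = 16 + 1·87 = 103 px.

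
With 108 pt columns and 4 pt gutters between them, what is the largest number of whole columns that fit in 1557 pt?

k columns need k·108 + (k−1)·4 = k·112 − 4.
k·112 − 4 ≤ 1557 → k ≤ 1561 / 112 ≈ 13.94, so k = 13.

13 columns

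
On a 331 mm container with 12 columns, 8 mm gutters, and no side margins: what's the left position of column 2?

12 columns + 11 gutters: 12c + 11·8 = 331.
12c = 331 − 88 = 243, so c = 20.25 mm.
Each column+gutter stride is 28.25 mm; with no margin, 1 of them is 28.25 mm.

28.25 mm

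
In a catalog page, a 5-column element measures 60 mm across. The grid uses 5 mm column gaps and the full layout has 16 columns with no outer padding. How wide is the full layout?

Subtracting 4 column gaps of 5 leaves 40 for 5 columns, so c = 8 mm.
Summing: 128 + 75 = 203 mm.

203 mm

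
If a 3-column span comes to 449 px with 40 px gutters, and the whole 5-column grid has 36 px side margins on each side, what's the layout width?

3c + 2·40 = 449 → 3c = 369 → c = 123 px.
Total width: 2·36 + 5·123 + 4·40 = 847 px.

847 px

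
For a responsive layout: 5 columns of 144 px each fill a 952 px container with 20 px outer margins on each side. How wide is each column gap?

48 px

Subtract both margins: 952 − 2·20 = 912 px.
Columns use 720 px, leaving 192 px across 4 column gaps = 48 px each.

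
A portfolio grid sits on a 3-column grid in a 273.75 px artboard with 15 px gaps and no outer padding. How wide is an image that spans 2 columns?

Subtracting 2 gaps of 15 leaves 243.75 for 3 columns, so c = 81.25 px.
Span of 2: 2·81.25 + 1·15 = 162.5 + 15 = 177.5 px.

177.5 px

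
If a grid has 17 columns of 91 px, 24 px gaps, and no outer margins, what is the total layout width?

Layout = 17·91 + 16·24 = 1547 + 384 = 1931 px.

1931 px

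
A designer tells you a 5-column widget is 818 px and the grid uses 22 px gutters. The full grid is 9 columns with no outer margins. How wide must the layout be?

1490 px

Subtracting 4 gutters of 22 leaves 730 for 5 columns, so c = 146 px.
Total width: 9·146 + 8·22 = 1490 px.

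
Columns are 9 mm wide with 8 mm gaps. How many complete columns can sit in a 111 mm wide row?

Each extra column adds 9 + 8 = 17 mm.
(111 + 8) / 17 = 7.00, so 7 columns fit.

7 columns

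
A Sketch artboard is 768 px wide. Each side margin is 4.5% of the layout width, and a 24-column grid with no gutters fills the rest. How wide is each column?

768 × (1 − 2·4.5%) = 768 × 91% = 698.88 px for the columns.
With no gutters, each column is 698.88/24 = 29.12 px.

29.12 px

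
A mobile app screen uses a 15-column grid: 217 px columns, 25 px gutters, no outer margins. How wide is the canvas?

Summing: 3255 + 350 = 3605 px.

3605 px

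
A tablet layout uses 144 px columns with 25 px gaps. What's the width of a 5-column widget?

820 px

5 columns plus 4 gaps: 720 + 100 = 820 px.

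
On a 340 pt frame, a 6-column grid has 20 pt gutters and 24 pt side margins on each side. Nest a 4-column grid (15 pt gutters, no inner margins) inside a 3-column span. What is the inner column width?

22.75 pt

Inside the margins: 340 − 48 = 292 pt.
6c + 5·20 = 292 → 6c = 192 → c = 32 pt.
Span of 3: 3·32 + 2·20 = 96 + 40 = 136 pt.
Subtracting 3 gutters of 15 leaves 91 for 4 columns, so d = 22.75 pt.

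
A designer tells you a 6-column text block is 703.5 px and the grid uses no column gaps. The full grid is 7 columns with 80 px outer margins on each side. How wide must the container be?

703.5 / 6 = 117.25 px per column.
Total width: 2·80 + 7·117.25 = 980.75 px.

980.75 px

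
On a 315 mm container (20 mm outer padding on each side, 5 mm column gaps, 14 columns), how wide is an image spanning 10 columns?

Inside the margins: 315 − 40 = 275 mm.
275 − 13·5 = 210; ÷14 gives c = 15 mm.
10-column span = 10·15 + 9·5 = 195 mm.

195 mm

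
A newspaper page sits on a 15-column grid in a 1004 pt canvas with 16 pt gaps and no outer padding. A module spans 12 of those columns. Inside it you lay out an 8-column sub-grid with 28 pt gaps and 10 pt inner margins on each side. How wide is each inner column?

Subtracting 14 gaps of 16 leaves 780 for 15 columns, so c = 52 pt.
12 columns plus 11 gaps: 624 + 176 = 800 pt.
Inner content = 800 − 2·10 = 780 pt.
8d + 7·28 = 780 → 8d = 584 → d = 73 pt.

73 pt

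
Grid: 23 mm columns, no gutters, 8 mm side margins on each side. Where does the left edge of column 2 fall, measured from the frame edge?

31 mm

Column 2 starts at margin + 1·(column + gutter) = 8 + 1·23 = 31 mm.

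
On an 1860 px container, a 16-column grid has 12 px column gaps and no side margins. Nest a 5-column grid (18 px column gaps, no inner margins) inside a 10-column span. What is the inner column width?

217.2 px

Subtracting 15 column gaps of 12 leaves 1680 for 16 columns, so c = 105 px.
10 columns plus 9 column gaps: 1050 + 108 = 1158 px.
5 columns + 4 column gaps: 5d + 4·18 = 1158.
5d = 1158 − 72 = 1086, so d = 217.2 px.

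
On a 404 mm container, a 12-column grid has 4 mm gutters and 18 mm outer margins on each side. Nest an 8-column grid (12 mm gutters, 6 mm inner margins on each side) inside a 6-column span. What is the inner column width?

Subtract both margins: 404 − 2·18 = 368 mm.
12 columns + 11 gutters: 12c + 11·4 = 368.
12c = 368 − 44 = 324, so c = 27 mm.
Span of 6: 6·27 + 5·4 = 162 + 20 = 182 mm.
Inner content = 182 − 2·6 = 170 mm.
170 − 7·12 = 86; ÷8 gives d = 10.75 mm.

10.75 mm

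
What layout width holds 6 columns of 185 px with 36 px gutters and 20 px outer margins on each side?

1330 px

Layout = 2·20 + 6·185 + 5·36 = 40 + 1110 + 180 = 1330 px.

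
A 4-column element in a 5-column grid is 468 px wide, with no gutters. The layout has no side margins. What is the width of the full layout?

With no gutters, each column is 468/4 = 117 px.
Layout = 5·117 = 585 = 585 px.

585 px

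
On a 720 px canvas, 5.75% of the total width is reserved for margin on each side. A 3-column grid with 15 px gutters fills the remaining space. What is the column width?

202.4 px

Each margin = 5.75% of 720 = 41.4 px; content = 720 − 2·41.4 = 637.2 px.
3 columns + 2 gutters: 3c + 2·15 = 637.2.
3c = 637.2 − 30 = 607.2, so c = 202.4 px.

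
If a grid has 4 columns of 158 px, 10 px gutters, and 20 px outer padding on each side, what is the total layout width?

702 px

Adding margins, columns and gutters: 40 + 632 + 30 = 702 px.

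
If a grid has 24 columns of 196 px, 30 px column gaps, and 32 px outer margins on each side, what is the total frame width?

Total width: 2·32 + 24·196 + 23·30 = 5458 px.

5458 px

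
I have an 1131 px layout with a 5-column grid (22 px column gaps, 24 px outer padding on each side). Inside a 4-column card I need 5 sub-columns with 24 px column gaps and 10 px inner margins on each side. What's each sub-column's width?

Outer content = 1131 − 2·24 = 1083 px.
1083 − 4·22 = 995; ÷5 gives c = 199 px.
4-column span = 4·199 + 3·22 = 862 px.
Inner content = 862 − 2·10 = 842 px.
5d + 4·24 = 842 → 5d = 746 → d = 149.2 px.

149.2 px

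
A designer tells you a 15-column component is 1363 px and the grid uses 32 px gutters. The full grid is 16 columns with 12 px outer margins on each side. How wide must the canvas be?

1480 px

1363 − 14·32 = 915; ÷15 gives c = 61 px.
Canvas = 2·12 + 16·61 + 15·32 = 24 + 976 + 480 = 1480 px.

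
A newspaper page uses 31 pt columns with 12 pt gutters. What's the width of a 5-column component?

Span of 5: 5·31 + 4·12 = 155 + 48 = 203 pt.

203 pt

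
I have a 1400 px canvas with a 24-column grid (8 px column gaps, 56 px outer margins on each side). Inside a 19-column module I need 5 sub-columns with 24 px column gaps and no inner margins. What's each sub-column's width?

184.4 px

Take off 112 px of margins, leaving 1288 px.
24c + 23·8 = 1288 → 24c = 1104 → c = 46 px.
19-column span = 19·46 + 18·8 = 1018 px.
Subtracting 4 column gaps of 24 leaves 922 for 5 columns, so d = 184.4 px.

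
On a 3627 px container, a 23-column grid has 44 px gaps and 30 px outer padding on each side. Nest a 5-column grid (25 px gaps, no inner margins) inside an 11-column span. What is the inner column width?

316.6 px

Subtract both margins: 3627 − 2·30 = 3567 px.
3567 − 22·44 = 2599; ÷23 gives c = 113 px.
Span of 11: 11·113 + 10·44 = 1243 + 440 = 1683 px.
5d + 4·25 = 1683 → 5d = 1583 → d = 316.6 px.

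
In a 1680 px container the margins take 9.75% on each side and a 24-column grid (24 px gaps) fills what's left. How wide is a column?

33.35 px

Each margin = 9.75% of 1680 = 163.8 px; content = 1680 − 2·163.8 = 1352.4 px.
1352.4 − 23·24 = 800.4; ÷24 gives c = 33.35 px.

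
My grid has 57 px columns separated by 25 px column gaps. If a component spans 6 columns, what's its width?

Span of 6: 6·57 + 5·25 = 342 + 125 = 467 px.

467 px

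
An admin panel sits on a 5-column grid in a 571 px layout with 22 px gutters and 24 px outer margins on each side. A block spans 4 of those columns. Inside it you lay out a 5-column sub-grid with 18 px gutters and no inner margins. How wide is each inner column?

Take off 48 px of margins, leaving 523 px.
5 columns + 4 gutters: 5c + 4·22 = 523.
5c = 523 − 88 = 435, so c = 87 px.
4 columns plus 3 gutters: 348 + 66 = 414 px.
Subtracting 4 gutters of 18 leaves 342 for 5 columns, so d = 68.4 px.

68.4 px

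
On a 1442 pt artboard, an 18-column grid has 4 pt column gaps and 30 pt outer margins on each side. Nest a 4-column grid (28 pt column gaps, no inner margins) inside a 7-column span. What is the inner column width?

112.75 pt

Subtract both margins: 1442 − 2·30 = 1382 pt.
18c + 17·4 = 1382 → 18c = 1314 → c = 73 pt.
7-column span = 7·73 + 6·4 = 535 pt.
Subtracting 3 column gaps of 28 leaves 451 for 4 columns, so d = 112.75 pt.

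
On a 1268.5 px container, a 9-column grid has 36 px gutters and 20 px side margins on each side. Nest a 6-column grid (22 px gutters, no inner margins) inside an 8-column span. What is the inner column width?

Take off 40 px of margins, leaving 1228.5 px.
9 columns + 8 gutters: 9c + 8·36 = 1228.5.
9c = 1228.5 − 288 = 940.5, so c = 104.5 px.
8-column span = 8·104.5 + 7·36 = 1088 px.
6d + 5·22 = 1088 → 6d = 978 → d = 163 px.

163 px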